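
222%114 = 108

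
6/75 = 2/25=0.08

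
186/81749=186/81749 = 0.00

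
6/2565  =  2/855 = 0.00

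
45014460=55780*807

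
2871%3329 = 2871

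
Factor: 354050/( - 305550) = -73/63= - 3^( - 2 ) * 7^ ( - 1 ) * 73^1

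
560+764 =1324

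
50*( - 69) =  - 3450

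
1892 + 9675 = 11567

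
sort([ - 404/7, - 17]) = [ - 404/7,  -  17] 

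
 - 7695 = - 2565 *3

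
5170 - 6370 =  - 1200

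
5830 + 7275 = 13105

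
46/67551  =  2/2937 = 0.00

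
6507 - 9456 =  - 2949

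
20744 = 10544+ 10200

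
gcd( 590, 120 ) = 10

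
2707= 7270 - 4563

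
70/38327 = 70/38327 = 0.00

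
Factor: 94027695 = 3^1 * 5^1*2297^1*2729^1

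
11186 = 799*14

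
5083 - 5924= - 841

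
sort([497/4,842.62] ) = [497/4,842.62]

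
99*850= 84150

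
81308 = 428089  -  346781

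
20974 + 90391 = 111365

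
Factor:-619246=-2^1*309623^1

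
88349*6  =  530094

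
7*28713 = 200991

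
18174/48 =378 + 5/8=378.62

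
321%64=1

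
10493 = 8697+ 1796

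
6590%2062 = 404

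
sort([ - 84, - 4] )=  [ - 84,-4]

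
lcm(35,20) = 140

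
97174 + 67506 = 164680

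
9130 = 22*415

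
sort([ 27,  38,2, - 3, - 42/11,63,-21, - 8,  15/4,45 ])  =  [ - 21, - 8, - 42/11, - 3,2,15/4,27,38, 45, 63]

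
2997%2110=887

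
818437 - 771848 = 46589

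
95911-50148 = 45763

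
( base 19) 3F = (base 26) 2K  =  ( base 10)72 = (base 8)110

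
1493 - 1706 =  - 213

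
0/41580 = 0 = 0.00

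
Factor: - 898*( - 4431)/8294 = 1989519/4147  =  3^1  *7^1*11^( - 1 )*13^( - 1 )*29^( - 1)*211^1*449^1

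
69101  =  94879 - 25778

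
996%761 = 235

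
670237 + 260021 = 930258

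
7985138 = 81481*98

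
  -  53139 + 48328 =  - 4811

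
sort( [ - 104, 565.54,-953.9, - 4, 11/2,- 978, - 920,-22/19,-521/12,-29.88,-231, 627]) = [ - 978,-953.9, - 920, - 231, - 104, - 521/12,-29.88, - 4,  -  22/19, 11/2, 565.54, 627] 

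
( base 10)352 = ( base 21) GG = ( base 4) 11200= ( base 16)160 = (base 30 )bm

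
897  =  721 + 176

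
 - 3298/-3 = 1099 + 1/3  =  1099.33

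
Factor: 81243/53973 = 3^1*17^1*  59^1*1999^ ( - 1 ) = 3009/1999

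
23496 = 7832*3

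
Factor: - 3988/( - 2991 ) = 4/3 = 2^2*3^(-1)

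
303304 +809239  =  1112543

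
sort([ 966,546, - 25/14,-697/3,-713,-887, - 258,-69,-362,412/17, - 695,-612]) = [-887 ,- 713,-695, - 612,-362, - 258, - 697/3,-69,  -  25/14,412/17, 546,966 ] 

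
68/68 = 1= 1.00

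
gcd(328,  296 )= 8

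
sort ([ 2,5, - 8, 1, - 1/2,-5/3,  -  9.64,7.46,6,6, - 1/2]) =[ - 9.64, - 8, - 5/3, - 1/2, - 1/2,1  ,  2, 5,6, 6,7.46]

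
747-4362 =-3615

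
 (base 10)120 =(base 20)60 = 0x78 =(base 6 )320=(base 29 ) 44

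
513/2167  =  513/2167 = 0.24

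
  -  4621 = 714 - 5335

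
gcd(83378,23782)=94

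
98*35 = 3430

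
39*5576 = 217464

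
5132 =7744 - 2612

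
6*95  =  570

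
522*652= 340344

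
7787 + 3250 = 11037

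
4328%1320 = 368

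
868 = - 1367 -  - 2235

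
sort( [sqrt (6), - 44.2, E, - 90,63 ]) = [ - 90, - 44.2,sqrt (6 )  ,  E , 63 ]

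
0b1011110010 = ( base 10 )754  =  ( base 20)1he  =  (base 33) ms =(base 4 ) 23302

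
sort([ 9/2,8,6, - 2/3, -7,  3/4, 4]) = [ - 7, - 2/3,3/4, 4,  9/2,  6,  8]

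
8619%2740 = 399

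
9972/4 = 2493 = 2493.00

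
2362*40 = 94480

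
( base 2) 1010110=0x56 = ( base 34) 2I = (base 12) 72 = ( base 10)86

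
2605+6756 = 9361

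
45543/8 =45543/8 = 5692.88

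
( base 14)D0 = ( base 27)6K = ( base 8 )266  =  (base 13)110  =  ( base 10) 182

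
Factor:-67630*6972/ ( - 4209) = 157172120/1403 = 2^3 *5^1*7^1 * 23^ ( - 1)*61^( - 1 ) * 83^1*6763^1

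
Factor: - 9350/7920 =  - 85/72 = - 2^( - 3)*3^( - 2)*5^1*17^1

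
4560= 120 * 38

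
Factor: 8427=3^1*53^2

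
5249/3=5249/3 = 1749.67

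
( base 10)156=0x9C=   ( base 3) 12210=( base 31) 51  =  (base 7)312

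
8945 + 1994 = 10939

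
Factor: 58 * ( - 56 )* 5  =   - 16240 = - 2^4*5^1 *7^1* 29^1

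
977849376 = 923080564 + 54768812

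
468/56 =117/14 = 8.36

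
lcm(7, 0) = 0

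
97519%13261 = 4692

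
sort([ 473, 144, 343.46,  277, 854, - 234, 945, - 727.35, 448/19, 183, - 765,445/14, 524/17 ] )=[ - 765,-727.35, - 234,448/19,524/17, 445/14, 144, 183 , 277,343.46,473, 854,945] 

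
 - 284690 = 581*( - 490)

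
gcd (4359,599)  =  1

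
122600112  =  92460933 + 30139179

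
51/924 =17/308  =  0.06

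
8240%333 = 248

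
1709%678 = 353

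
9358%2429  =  2071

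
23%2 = 1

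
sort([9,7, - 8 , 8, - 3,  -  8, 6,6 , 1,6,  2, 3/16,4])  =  [- 8,- 8, - 3, 3/16,1, 2, 4,6, 6,  6, 7, 8,  9 ]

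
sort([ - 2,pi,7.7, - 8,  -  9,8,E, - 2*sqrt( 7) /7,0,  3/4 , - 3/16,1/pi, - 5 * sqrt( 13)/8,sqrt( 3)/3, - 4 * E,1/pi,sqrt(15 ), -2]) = [ - 4*E, - 9, - 8, - 5*sqrt( 13 )/8, - 2, - 2, - 2*sqrt( 7) /7,  -  3/16,0 , 1/pi, 1/pi,sqrt( 3 ) /3, 3/4, E,pi,sqrt( 15),  7.7, 8 ]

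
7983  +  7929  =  15912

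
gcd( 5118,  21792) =6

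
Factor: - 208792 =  - 2^3 *26099^1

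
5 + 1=6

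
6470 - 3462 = 3008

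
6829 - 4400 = 2429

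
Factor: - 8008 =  - 2^3*7^1*11^1*13^1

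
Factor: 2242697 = 2242697^1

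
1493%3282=1493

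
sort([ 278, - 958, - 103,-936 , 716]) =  [ - 958,-936, - 103 , 278,716 ]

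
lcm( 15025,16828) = 420700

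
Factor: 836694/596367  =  94/67 = 2^1*47^1*67^( - 1)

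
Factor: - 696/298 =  - 348/149= -2^2*3^1*29^1*149^(  -  1)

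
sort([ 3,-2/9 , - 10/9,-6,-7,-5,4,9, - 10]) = [ - 10,  -  7, - 6,-5, - 10/9, - 2/9, 3,  4, 9 ]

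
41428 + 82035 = 123463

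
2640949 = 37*71377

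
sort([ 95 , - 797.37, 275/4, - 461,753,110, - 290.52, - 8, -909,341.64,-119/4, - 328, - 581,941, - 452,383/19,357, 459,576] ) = [- 909, - 797.37, - 581, - 461, - 452, - 328 , - 290.52, - 119/4, - 8,383/19, 275/4, 95,110, 341.64,357, 459,  576,753, 941]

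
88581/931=88581/931=95.15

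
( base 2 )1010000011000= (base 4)1100120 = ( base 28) 6fk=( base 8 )12030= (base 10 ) 5144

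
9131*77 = 703087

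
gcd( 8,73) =1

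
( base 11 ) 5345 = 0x1b9b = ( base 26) ABL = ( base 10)7067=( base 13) 32a8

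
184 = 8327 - 8143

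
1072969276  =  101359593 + 971609683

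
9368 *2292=21471456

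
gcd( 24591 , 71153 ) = 1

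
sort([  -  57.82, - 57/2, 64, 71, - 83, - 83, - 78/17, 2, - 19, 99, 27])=[ - 83, - 83, - 57.82, - 57/2, - 19, - 78/17  ,  2 , 27, 64, 71, 99]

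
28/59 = 28/59 =0.47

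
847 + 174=1021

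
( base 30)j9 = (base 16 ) 243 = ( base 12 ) 403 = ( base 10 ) 579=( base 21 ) 16C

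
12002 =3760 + 8242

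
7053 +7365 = 14418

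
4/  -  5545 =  - 1 + 5541/5545 = - 0.00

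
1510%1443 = 67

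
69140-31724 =37416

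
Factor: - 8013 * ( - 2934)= 2^1 * 3^3 * 163^1*2671^1 = 23510142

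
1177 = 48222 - 47045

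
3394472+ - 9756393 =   -  6361921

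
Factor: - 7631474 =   -  2^1 * 3815737^1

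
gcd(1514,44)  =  2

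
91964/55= 91964/55 = 1672.07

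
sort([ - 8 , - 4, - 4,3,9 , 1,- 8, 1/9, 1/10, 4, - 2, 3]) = [-8,-8, - 4, - 4, -2,1/10,1/9,1,3,3,4,9] 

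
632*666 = 420912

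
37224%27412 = 9812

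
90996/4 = 22749 =22749.00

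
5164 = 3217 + 1947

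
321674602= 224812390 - -96862212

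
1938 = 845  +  1093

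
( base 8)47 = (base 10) 39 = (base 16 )27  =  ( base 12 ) 33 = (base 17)25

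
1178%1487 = 1178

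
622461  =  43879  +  578582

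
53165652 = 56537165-3371513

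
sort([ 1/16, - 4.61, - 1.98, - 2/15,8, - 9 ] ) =[-9,-4.61, - 1.98, - 2/15 , 1/16,8]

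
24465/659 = 37 + 82/659 = 37.12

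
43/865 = 43/865 =0.05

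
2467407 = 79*31233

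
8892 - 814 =8078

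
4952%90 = 2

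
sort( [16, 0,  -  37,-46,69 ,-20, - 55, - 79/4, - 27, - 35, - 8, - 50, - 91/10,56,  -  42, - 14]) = [ -55, - 50,- 46, - 42, - 37, - 35, - 27, - 20,-79/4,-14, - 91/10,-8,0,16,56, 69 ] 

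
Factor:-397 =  - 397^1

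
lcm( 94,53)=4982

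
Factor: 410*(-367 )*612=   -  92087640 = - 2^3*3^2*5^1*17^1*41^1*367^1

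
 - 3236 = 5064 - 8300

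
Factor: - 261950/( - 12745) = 52390/2549=2^1 * 5^1*13^2*31^1*  2549^(  -  1) 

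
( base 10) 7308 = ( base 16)1C8C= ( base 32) 74C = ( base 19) 114c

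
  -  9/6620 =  - 1 + 6611/6620 = - 0.00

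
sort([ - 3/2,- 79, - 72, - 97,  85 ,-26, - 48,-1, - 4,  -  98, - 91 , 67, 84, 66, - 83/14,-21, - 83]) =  [ - 98, - 97, - 91, -83,-79, - 72,-48, - 26, - 21, - 83/14,-4,-3/2, - 1,66, 67,84,85 ] 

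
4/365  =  4/365 = 0.01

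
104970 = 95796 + 9174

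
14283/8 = 14283/8 = 1785.38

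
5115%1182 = 387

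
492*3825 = 1881900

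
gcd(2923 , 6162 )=79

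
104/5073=104/5073 = 0.02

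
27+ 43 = 70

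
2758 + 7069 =9827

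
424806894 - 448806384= - 23999490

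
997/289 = 3 + 130/289 = 3.45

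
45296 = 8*5662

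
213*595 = 126735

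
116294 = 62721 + 53573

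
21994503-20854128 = 1140375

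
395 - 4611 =-4216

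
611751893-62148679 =549603214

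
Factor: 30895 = 5^1*37^1*167^1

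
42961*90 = 3866490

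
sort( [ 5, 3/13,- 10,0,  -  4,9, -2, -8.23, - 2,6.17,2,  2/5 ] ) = [ - 10, - 8.23, - 4,-2,-2,  0 , 3/13, 2/5,2, 5, 6.17, 9 ]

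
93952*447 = 41996544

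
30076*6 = 180456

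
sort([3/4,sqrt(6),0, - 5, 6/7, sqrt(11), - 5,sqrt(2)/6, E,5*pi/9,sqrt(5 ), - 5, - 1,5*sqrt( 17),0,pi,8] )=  [ - 5, - 5, - 5, - 1,0,0,sqrt( 2 )/6, 3/4,6/7 , 5*pi/9, sqrt( 5 ), sqrt(6 ), E , pi,sqrt(11),8,5  *sqrt(17 )]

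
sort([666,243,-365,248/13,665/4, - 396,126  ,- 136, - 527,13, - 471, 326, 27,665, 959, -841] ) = [ - 841, - 527,-471, - 396,-365,-136 , 13,248/13,27,126,665/4,243, 326,665, 666,959 ] 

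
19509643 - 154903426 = - 135393783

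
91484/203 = 450 + 134/203  =  450.66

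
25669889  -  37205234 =  -  11535345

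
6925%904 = 597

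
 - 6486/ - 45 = 2162/15= 144.13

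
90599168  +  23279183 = 113878351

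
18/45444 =3/7574 = 0.00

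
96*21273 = 2042208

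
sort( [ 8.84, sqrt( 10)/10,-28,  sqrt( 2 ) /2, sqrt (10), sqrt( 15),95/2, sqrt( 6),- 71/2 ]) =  [-71/2 , - 28,sqrt(10)/10,  sqrt(2 )/2, sqrt (6),sqrt (10),sqrt( 15),  8.84, 95/2]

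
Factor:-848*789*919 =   -  2^4*3^1*53^1 *263^1*919^1 = - 614877168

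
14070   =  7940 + 6130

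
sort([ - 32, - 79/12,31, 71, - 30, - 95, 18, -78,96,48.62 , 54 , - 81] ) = [  -  95,-81, - 78, - 32, - 30, - 79/12, 18,31,48.62,54,71,96] 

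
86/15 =86/15 = 5.73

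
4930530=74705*66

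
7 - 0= 7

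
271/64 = 271/64 = 4.23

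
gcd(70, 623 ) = 7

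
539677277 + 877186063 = 1416863340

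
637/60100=637/60100 = 0.01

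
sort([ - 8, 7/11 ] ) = [-8,7/11]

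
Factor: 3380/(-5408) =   -  2^ ( - 3)*5^1 = - 5/8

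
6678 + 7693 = 14371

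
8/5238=4/2619 = 0.00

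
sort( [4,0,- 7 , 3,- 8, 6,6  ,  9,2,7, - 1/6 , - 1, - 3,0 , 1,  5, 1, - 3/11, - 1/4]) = [ - 8 , - 7, - 3, - 1, - 3/11, - 1/4, - 1/6,0, 0,1, 1,2, 3,  4,5,6,6, 7,9] 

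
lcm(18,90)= 90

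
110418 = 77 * 1434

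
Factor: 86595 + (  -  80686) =19^1*311^1 = 5909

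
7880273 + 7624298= 15504571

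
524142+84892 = 609034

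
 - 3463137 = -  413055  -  3050082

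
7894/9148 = 3947/4574 = 0.86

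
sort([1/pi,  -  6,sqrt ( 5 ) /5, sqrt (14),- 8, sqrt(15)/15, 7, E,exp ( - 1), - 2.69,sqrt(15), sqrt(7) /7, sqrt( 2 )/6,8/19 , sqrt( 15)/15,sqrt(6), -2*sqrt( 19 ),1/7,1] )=[ - 2*sqrt( 19), - 8, - 6,-2.69, 1/7, sqrt(2 )/6,sqrt( 15 ) /15, sqrt(15) /15, 1/pi , exp( - 1),sqrt( 7)/7,8/19,sqrt( 5)/5,1,sqrt(6),E,sqrt ( 14),sqrt(15 )  ,  7 ] 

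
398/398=1 = 1.00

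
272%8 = 0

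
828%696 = 132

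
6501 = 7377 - 876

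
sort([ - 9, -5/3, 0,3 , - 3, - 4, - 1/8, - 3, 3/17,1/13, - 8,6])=[ - 9, - 8 , - 4, - 3,-3,- 5/3, - 1/8 , 0,1/13,3/17 , 3,6 ]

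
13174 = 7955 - - 5219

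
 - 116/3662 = -58/1831 = - 0.03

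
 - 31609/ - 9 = 31609/9= 3512.11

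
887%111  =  110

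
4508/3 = 4508/3= 1502.67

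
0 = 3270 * 0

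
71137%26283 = 18571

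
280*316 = 88480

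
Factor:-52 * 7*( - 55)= 2^2*5^1*7^1*11^1*13^1 = 20020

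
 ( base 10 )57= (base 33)1O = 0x39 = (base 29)1S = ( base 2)111001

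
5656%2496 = 664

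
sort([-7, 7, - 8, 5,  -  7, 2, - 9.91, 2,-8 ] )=[ - 9.91,-8, - 8,- 7, - 7 , 2,2, 5, 7] 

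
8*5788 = 46304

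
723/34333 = 723/34333= 0.02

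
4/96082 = 2/48041 = 0.00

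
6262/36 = 3131/18 = 173.94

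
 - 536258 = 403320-939578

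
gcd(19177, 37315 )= 1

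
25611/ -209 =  - 123 + 96/209 = - 122.54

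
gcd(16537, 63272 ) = 719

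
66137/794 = 66137/794= 83.30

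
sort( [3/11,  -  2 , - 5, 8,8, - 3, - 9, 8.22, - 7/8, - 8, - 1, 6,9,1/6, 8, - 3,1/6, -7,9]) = [  -  9 , - 8, - 7, - 5,  -  3,-3, - 2,-1, - 7/8, 1/6, 1/6, 3/11,6,8 , 8,8,8.22, 9, 9]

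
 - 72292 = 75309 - 147601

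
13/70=13/70= 0.19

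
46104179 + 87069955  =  133174134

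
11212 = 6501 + 4711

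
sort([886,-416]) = [-416, 886]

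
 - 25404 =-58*438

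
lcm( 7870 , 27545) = 55090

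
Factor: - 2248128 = - 2^6*3^3*1301^1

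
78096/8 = 9762 = 9762.00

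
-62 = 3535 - 3597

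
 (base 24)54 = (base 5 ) 444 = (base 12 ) a4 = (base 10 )124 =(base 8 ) 174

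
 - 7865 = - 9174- - 1309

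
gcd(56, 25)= 1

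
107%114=107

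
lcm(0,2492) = 0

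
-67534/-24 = 33767/12 = 2813.92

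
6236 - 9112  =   - 2876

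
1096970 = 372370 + 724600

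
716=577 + 139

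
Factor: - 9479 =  - 9479^1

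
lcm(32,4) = 32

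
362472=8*45309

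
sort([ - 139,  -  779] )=[ - 779, - 139 ]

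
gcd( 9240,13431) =33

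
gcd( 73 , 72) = 1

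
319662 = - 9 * (  -  35518 )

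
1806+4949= 6755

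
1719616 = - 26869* ( - 64) 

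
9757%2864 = 1165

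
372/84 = 31/7 =4.43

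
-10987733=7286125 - 18273858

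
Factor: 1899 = 3^2*211^1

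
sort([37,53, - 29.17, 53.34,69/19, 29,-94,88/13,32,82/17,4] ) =[ - 94, - 29.17,69/19 , 4, 82/17 , 88/13, 29,32, 37,53,53.34 ]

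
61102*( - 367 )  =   - 22424434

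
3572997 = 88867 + 3484130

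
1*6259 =6259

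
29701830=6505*4566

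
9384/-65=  - 9384/65 = - 144.37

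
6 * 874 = 5244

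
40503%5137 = 4544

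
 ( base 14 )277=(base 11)412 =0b111110001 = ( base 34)el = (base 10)497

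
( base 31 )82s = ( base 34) 6oq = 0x1E62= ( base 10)7778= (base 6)100002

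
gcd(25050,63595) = 5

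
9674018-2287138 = 7386880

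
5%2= 1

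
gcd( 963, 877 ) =1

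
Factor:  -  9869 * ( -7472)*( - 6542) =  - 2^5 * 71^1*139^1*467^1*3271^1 = - 482414721056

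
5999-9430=-3431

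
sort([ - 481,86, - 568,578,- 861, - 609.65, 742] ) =[ - 861, -609.65 , - 568, - 481, 86, 578,742 ]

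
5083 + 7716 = 12799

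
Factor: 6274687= 6274687^1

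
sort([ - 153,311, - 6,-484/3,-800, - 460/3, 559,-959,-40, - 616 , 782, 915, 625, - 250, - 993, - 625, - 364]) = [- 993 , - 959,-800, - 625,-616 , - 364 , - 250,- 484/3, - 460/3, - 153,- 40, - 6, 311, 559,625, 782, 915] 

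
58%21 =16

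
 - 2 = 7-9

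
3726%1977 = 1749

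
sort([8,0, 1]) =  [ 0, 1,8] 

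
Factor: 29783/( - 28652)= - 2^( - 2 )*19^( - 1 )*79^1 =- 79/76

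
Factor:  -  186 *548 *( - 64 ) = 2^9 * 3^1*31^1*137^1 = 6523392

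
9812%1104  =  980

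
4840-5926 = -1086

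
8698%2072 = 410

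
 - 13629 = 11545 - 25174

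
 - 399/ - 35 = 57/5 =11.40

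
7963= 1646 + 6317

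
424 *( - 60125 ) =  -25493000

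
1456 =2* 728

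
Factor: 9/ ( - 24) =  - 3/8 = -  2^( - 3) * 3^1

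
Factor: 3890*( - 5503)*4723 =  - 101103702410 = - 2^1*5^1*389^1*4723^1*5503^1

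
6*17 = 102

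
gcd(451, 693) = 11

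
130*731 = 95030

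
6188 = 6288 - 100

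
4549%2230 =89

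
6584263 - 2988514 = 3595749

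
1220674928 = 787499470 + 433175458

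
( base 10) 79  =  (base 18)47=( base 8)117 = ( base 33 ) 2d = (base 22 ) 3d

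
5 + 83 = 88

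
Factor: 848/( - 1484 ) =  - 2^2 * 7^( - 1) = -4/7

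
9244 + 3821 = 13065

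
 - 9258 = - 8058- 1200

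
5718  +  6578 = 12296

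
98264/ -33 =-2978 + 10/33 = -2977.70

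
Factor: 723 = 3^1*241^1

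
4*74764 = 299056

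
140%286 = 140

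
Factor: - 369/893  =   - 3^2*19^( - 1 )* 41^1* 47^( - 1)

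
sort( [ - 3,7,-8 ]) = [ - 8,-3, 7]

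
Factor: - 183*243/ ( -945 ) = 3^3*5^(-1)*7^( - 1)*61^1 = 1647/35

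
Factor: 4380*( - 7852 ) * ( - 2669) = 2^4*3^1*5^1*13^1*17^1 * 73^1*151^1*157^1 = 91791607440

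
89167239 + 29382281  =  118549520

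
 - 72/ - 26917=72/26917 =0.00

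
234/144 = 1 +5/8 = 1.62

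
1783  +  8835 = 10618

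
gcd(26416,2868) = 4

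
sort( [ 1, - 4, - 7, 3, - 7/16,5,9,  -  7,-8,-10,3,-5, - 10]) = [-10,- 10, - 8, - 7, - 7, - 5,- 4,-7/16,1 , 3,3,  5,9 ] 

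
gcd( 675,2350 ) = 25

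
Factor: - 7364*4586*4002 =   -  135152758608 = - 2^4*3^1* 7^1 * 23^1 * 29^1 * 263^1 *2293^1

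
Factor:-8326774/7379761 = -2^1*37^( - 1)*199453^( - 1)*4163387^1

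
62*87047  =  5396914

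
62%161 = 62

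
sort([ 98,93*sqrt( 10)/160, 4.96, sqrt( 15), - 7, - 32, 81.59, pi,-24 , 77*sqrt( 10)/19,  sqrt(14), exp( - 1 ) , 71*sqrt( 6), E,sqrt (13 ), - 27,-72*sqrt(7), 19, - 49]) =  [ - 72*sqrt( 7 ), - 49,  -  32 ,  -  27,-24, - 7,exp(  -  1), 93*sqrt(10) /160 , E , pi,sqrt( 13),sqrt(14),sqrt ( 15 ), 4.96, 77 * sqrt( 10) /19, 19,  81.59,98,71*sqrt ( 6 )]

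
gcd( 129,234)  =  3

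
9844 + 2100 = 11944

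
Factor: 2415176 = 2^3*301897^1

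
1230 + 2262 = 3492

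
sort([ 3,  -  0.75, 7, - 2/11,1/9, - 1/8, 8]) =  [ - 0.75, - 2/11,-1/8, 1/9, 3,  7,  8 ]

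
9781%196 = 177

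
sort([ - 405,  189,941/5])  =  [ - 405, 941/5 , 189] 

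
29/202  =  29/202 = 0.14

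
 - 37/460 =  - 1 + 423/460 = - 0.08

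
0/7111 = 0 = 0.00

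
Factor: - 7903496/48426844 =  - 1975874/12106711  =  - 2^1*37^1 *26701^1*12106711^( - 1)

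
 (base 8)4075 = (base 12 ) 1279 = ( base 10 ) 2109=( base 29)2el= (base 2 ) 100000111101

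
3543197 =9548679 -6005482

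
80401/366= 80401/366=219.67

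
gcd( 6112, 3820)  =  764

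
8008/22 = 364 = 364.00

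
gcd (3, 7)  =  1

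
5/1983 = 5/1983 = 0.00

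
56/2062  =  28/1031 =0.03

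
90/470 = 9/47 = 0.19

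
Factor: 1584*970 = 2^5*3^2*5^1*11^1*97^1 = 1536480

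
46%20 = 6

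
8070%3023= 2024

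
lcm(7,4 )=28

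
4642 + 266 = 4908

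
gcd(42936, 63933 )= 3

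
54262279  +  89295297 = 143557576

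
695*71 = 49345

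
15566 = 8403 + 7163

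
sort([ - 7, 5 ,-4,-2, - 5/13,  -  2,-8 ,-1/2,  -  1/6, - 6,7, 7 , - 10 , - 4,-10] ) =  [ - 10, - 10, - 8, -7, - 6,  -  4,-4,-2, - 2,-1/2, - 5/13,-1/6, 5, 7, 7]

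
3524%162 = 122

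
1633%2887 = 1633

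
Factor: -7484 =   -  2^2*1871^1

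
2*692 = 1384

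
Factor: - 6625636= - 2^2 * 53^1*31253^1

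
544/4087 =544/4087 =0.13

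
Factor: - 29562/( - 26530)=39/35 =3^1*5^( - 1 )*7^( - 1)*13^1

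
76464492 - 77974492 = -1510000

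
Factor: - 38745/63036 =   -  4305/7004 = - 2^(  -  2 ) * 3^1*5^1*7^1*17^(- 1 )*41^1*103^( - 1)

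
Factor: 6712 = 2^3*839^1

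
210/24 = 8  +  3/4 = 8.75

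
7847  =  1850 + 5997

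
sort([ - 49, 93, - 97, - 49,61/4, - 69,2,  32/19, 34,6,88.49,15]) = [ -97, - 69, - 49, - 49, 32/19,2,6,15 , 61/4,34 , 88.49,  93]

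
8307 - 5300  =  3007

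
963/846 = 1 + 13/94 = 1.14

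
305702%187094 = 118608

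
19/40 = 19/40  =  0.47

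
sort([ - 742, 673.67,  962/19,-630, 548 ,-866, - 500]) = [ - 866  , - 742,-630,-500, 962/19,548, 673.67 ]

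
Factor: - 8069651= - 8069651^1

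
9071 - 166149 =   -  157078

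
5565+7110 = 12675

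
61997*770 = 47737690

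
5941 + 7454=13395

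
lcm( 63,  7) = 63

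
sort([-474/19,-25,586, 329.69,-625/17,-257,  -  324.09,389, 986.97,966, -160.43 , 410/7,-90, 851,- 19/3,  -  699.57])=[-699.57,-324.09,-257,-160.43 , - 90,-625/17,- 25, -474/19, - 19/3, 410/7,329.69, 389, 586, 851, 966, 986.97]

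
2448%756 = 180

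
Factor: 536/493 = 2^3 * 17^(-1 )*29^(-1 ) * 67^1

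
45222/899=45222/899 = 50.30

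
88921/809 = 88921/809  =  109.91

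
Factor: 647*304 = 196688 = 2^4*19^1*647^1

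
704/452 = 1 + 63/113 = 1.56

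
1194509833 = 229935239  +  964574594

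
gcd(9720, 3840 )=120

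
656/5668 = 164/1417 = 0.12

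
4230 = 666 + 3564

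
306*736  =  225216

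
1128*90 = 101520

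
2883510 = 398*7245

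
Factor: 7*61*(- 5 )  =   - 2135= - 5^1*7^1*61^1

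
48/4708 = 12/1177  =  0.01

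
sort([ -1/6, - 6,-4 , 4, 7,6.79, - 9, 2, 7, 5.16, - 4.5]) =[ - 9, - 6, - 4.5,-4, - 1/6, 2, 4 , 5.16,6.79, 7,7]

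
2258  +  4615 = 6873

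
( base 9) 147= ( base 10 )124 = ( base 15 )84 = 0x7c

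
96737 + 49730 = 146467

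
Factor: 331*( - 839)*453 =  - 3^1*  151^1*331^1  *  839^1  =  - 125802177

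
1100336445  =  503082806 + 597253639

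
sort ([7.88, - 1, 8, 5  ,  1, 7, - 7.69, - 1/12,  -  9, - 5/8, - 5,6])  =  [ - 9, - 7.69 , - 5, - 1,- 5/8, - 1/12,1, 5,6, 7,  7.88,8 ] 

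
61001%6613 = 1484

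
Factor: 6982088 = 2^3*872761^1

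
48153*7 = 337071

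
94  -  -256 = 350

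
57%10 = 7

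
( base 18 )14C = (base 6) 1520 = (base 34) C0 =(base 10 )408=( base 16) 198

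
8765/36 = 243 + 17/36 = 243.47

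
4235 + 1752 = 5987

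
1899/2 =949+1/2 = 949.50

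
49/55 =49/55 = 0.89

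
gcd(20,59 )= 1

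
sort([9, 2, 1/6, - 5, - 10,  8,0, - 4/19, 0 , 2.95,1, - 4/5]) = [-10, - 5,- 4/5, - 4/19,0,0,1/6 , 1,2,2.95,8,9]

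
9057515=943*9605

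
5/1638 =5/1638= 0.00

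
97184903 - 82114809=15070094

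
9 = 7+2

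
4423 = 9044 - 4621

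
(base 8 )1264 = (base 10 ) 692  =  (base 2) 1010110100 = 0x2b4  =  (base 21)1bk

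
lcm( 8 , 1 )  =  8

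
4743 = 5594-851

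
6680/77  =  86 + 58/77 = 86.75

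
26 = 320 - 294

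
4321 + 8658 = 12979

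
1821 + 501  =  2322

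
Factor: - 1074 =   -  2^1*3^1*179^1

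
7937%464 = 49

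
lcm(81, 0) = 0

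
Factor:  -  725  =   - 5^2*29^1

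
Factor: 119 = 7^1*17^1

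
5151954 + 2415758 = 7567712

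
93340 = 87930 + 5410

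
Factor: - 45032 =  - 2^3*13^1*433^1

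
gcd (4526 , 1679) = 73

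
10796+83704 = 94500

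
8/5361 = 8/5361  =  0.00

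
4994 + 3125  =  8119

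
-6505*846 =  - 5503230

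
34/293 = 34/293 = 0.12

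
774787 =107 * 7241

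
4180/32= 1045/8 = 130.62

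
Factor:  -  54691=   -  7^1*13^1*601^1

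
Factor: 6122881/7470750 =2^( - 1)*3^ ( - 1 )*5^ ( - 3) * 7^( - 1 )*1423^(-1)*6122881^1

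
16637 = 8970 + 7667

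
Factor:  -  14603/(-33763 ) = 17^1*19^( - 1)*859^1*1777^( - 1) 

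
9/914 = 9/914 = 0.01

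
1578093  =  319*4947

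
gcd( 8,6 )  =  2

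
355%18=13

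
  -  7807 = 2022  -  9829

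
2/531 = 2/531 = 0.00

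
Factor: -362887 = -7^1*47^1*1103^1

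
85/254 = 85/254 = 0.33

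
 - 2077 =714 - 2791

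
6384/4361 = 912/623 = 1.46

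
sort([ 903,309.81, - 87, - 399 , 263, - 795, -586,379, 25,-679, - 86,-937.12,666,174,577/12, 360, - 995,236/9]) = [ - 995, - 937.12,  -  795, - 679, - 586,- 399, - 87, - 86, 25,  236/9, 577/12,174 , 263,309.81, 360 , 379,666, 903 ] 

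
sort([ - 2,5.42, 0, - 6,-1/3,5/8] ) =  [  -  6, - 2, - 1/3, 0,5/8,5.42]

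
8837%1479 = 1442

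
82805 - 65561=17244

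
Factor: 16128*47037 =2^8*3^3* 7^1*15679^1 = 758612736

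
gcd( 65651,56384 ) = 1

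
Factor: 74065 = 5^1 *14813^1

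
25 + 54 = 79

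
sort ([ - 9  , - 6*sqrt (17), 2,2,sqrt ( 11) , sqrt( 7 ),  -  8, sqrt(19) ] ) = [ - 6*sqrt (17), - 9,  -  8,2,2,sqrt(7), sqrt( 11),sqrt( 19)] 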